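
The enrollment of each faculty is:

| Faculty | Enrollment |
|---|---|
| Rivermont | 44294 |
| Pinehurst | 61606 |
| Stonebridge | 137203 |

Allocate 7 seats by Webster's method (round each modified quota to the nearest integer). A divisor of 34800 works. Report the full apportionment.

With modified divisor 34800: modified quotas Rivermont 1.273, Pinehurst 1.770, Stonebridge 3.943.
Rounding to the nearest integer: Rivermont 1, Pinehurst 2, Stonebridge 4 (total 7).

Rivermont=1; Pinehurst=2; Stonebridge=4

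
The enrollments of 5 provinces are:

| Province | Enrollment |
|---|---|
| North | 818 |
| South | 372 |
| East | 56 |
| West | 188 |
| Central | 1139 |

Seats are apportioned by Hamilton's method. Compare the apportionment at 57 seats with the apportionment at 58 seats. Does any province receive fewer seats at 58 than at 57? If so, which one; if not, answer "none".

South

At 57 seats: North 18, South 9, East 1, West 4, Central 25.
At 58 seats: North 19, South 8, East 1, West 4, Central 26.
South drops from 9 to 8.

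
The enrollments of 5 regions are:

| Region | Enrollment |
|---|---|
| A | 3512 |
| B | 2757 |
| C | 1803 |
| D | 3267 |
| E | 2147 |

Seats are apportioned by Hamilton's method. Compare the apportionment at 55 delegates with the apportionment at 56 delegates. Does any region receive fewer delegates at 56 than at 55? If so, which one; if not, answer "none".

At 55 seats: A 14, B 11, C 8, D 13, E 9.
At 56 seats: A 15, B 11, C 7, D 14, E 9.
C drops from 8 to 7.

C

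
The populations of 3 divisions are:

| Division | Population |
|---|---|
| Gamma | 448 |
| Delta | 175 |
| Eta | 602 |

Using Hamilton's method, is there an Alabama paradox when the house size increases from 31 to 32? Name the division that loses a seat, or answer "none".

At 31 seats: Gamma 11, Delta 5, Eta 15.
At 32 seats: Gamma 12, Delta 4, Eta 16.
Delta drops from 5 to 4.

Delta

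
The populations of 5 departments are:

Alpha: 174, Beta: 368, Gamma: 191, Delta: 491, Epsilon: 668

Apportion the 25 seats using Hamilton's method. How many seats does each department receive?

The standard divisor is 1892/25 ≈ 75.68.
Standard quotas: Alpha 2.299, Beta 4.863, Gamma 2.524, Delta 6.488, Epsilon 8.827.
Lower quotas: Alpha 2, Beta 4, Gamma 2, Delta 6, Epsilon 8 (sum 22, leaving 3 seats).
Remainders in descending order: Beta 0.863, Epsilon 0.827, Gamma 0.524, Delta 0.488, Alpha 0.299.
The surplus seats go to Beta, Epsilon, Gamma.

Alpha=2, Beta=5, Gamma=3, Delta=6, Epsilon=9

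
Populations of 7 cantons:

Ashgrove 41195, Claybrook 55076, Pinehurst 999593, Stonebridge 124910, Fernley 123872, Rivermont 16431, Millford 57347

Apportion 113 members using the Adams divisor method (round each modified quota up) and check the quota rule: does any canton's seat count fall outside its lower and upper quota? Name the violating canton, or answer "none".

Pinehurst

Standard quotas: Ashgrove 3.282, Claybrook 4.388, Pinehurst 79.633, Stonebridge 9.951, Fernley 9.868, Rivermont 1.309, Millford 4.569.
Adams allocation: Ashgrove 4, Claybrook 5, Pinehurst 77, Stonebridge 10, Fernley 10, Rivermont 2, Millford 5.
Pinehurst has quota 79.633 (lower 79, upper 80) but receives 77 — outside the quota interval.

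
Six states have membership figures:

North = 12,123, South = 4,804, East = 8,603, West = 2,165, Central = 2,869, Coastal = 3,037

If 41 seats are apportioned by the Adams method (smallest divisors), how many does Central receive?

Standard divisor 33601/41 ≈ 819.537; standard quotas: North 14.793, South 5.862, East 10.497, West 2.642, Central 3.501, Coastal 3.706.
Rounding up gives 15, 6, 11, 3, 4, 4 = 43 seats, so the divisor must be adjusted.
With modified divisor 900: modified quotas North 13.470, South 5.338, East 9.559, West 2.406, Central 3.188, Coastal 3.374.
Rounding up: North 14, South 6, East 10, West 3, Central 4, Coastal 4 (total 41).
Central receives 4.

4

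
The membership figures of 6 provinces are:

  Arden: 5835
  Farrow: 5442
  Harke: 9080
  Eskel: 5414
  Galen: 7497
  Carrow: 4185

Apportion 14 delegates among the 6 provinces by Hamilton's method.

Standard divisor: 37453 ÷ 14 ≈ 2675.214.
Standard quotas: Arden 2.1811, Farrow 2.0342, Harke 3.3941, Eskel 2.0238, Galen 2.8024, Carrow 1.5644.
Lower quotas: Arden 2, Farrow 2, Harke 3, Eskel 2, Galen 2, Carrow 1 (sum 12, leaving 2 seats).
Remainders in descending order: Galen 0.8024, Carrow 0.5644, Harke 0.3941, Arden 0.1811, Farrow 0.0342, Eskel 0.0238.
Largest remainders: Galen, Carrow receive the extra seats.

Arden 2; Farrow 2; Harke 3; Eskel 2; Galen 3; Carrow 2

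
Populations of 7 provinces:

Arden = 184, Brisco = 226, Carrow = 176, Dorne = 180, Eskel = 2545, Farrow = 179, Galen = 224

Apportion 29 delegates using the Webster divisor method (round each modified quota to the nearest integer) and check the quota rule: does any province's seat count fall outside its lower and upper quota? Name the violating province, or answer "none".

Eskel

Standard quotas: Arden 1.437, Brisco 1.765, Carrow 1.374, Dorne 1.405, Eskel 19.872, Farrow 1.398, Galen 1.749.
Webster allocation: Arden 1, Brisco 2, Carrow 1, Dorne 1, Eskel 21, Farrow 1, Galen 2.
Eskel has quota 19.872 (lower 19, upper 20) but receives 21 — outside the quota interval.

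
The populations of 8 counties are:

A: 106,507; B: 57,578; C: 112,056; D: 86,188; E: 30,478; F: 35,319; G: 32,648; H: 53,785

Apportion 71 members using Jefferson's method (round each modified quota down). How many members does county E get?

Standard divisor 514559/71 ≈ 7247.31; standard quotas: A 14.696, B 7.945, C 15.462, D 11.892, E 4.205, F 4.873, G 4.505, H 7.421.
Rounding down gives 14, 7, 15, 11, 4, 4, 4, 7 = 66 seats, so the divisor must be adjusted.
With modified divisor 6900: modified quotas A 15.436, B 8.345, C 16.240, D 12.491, E 4.417, F 5.119, G 4.732, H 7.795.
Rounding down: A 15, B 8, C 16, D 12, E 4, F 5, G 4, H 7 (total 71).
E receives 4.

4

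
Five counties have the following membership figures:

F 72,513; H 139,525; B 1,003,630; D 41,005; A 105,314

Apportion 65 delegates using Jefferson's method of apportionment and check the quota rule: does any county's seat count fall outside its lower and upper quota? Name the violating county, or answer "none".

Standard quotas: F 3.461, H 6.659, B 47.898, D 1.957, A 5.026.
Jefferson allocation: F 3, H 6, B 49, D 2, A 5.
B has quota 47.898 (lower 47, upper 48) but receives 49 — outside the quota interval.

B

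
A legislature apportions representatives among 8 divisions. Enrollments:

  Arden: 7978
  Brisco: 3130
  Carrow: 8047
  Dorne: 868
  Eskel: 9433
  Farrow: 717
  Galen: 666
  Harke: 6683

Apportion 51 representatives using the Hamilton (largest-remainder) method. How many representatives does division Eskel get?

Standard divisor: 37522 ÷ 51 ≈ 735.725.
Standard quotas: Arden 10.8437, Brisco 4.2543, Carrow 10.9375, Dorne 1.1798, Eskel 12.8214, Farrow 0.9745, Galen 0.9052, Harke 9.0836.
Lower quotas: Arden 10, Brisco 4, Carrow 10, Dorne 1, Eskel 12, Farrow 0, Galen 0, Harke 9 (sum 46, leaving 5 seats).
Remainders in descending order: Farrow 0.9745, Carrow 0.9375, Galen 0.9052, Arden 0.8437, Eskel 0.8214, Brisco 0.2543, Dorne 0.1798, Harke 0.0836.
The surplus seats go to Farrow, Carrow, Galen, Arden, Eskel.
Eskel receives 13.

13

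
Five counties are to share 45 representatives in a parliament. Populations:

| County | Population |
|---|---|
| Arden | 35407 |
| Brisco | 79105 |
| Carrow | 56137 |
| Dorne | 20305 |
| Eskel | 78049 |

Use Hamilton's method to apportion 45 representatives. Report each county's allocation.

Arden: 6; Brisco: 13; Carrow: 9; Dorne: 4; Eskel: 13

Standard divisor: 269003 ÷ 45 ≈ 5977.844.
Standard quotas: Arden 5.9230, Brisco 13.2330, Carrow 9.3908, Dorne 3.3967, Eskel 13.0564.
Lower quotas: Arden 5, Brisco 13, Carrow 9, Dorne 3, Eskel 13 (sum 43, leaving 2 seats).
Remainders in descending order: Arden 0.9230, Dorne 0.3967, Carrow 0.3908, Brisco 0.2330, Eskel 0.0564.
Largest remainders: Arden, Dorne receive the extra seats.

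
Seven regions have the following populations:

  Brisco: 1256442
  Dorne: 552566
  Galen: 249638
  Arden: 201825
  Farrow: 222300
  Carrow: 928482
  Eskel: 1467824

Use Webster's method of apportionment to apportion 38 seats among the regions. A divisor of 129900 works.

Brisco 10, Dorne 4, Galen 2, Arden 2, Farrow 2, Carrow 7, Eskel 11

With modified divisor 129900: modified quotas Brisco 9.672, Dorne 4.254, Galen 1.922, Arden 1.554, Farrow 1.711, Carrow 7.148, Eskel 11.300.
Rounding to the nearest integer: Brisco 10, Dorne 4, Galen 2, Arden 2, Farrow 2, Carrow 7, Eskel 11 (total 38).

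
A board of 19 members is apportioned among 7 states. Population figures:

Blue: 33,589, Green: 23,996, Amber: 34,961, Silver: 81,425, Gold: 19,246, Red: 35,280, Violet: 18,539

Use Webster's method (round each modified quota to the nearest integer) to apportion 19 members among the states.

Blue=3; Green=2; Amber=3; Silver=6; Gold=1; Red=3; Violet=1

Standard divisor 247036/19 ≈ 13001.895; standard quotas: Blue 2.583, Green 1.846, Amber 2.689, Silver 6.263, Gold 1.480, Red 2.713, Violet 1.426.
Rounding to the nearest integer gives Blue 3, Green 2, Amber 3, Silver 6, Gold 1, Red 3, Violet 1 — total 19, matching the house size, so no adjustment is needed.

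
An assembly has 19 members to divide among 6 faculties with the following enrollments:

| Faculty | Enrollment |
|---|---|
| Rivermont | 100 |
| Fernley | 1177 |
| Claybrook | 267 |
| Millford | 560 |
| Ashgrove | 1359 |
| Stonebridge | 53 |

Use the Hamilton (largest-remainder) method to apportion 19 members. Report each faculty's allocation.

Rivermont=1, Fernley=6, Claybrook=2, Millford=3, Ashgrove=7, Stonebridge=0

Total 3516; standard divisor 3516/19 ≈ 185.053.
Standard quotas: Rivermont 0.540, Fernley 6.360, Claybrook 1.443, Millford 3.026, Ashgrove 7.344, Stonebridge 0.286.
Lower quotas: Rivermont 0, Fernley 6, Claybrook 1, Millford 3, Ashgrove 7, Stonebridge 0 (sum 17, leaving 2 seats).
Remainders in descending order: Rivermont 0.540, Claybrook 0.443, Fernley 0.360, Ashgrove 0.344, Stonebridge 0.286, Millford 0.026.
Largest remainders: Rivermont, Claybrook receive the extra seats.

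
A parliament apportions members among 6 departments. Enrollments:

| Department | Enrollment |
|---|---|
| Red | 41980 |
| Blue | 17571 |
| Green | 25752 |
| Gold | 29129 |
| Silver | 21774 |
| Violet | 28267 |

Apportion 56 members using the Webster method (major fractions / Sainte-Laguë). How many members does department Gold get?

10

Standard divisor 164473/56 ≈ 2937.018; standard quotas: Red 14.293, Blue 5.983, Green 8.768, Gold 9.918, Silver 7.414, Violet 9.624.
Rounding to the nearest integer gives Red 14, Blue 6, Green 9, Gold 10, Silver 7, Violet 10 — total 56, matching the house size, so no adjustment is needed.
Gold receives 10.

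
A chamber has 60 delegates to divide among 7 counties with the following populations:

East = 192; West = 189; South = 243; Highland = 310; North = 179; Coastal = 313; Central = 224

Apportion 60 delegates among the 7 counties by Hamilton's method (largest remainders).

East 7, West 7, South 9, Highland 11, North 7, Coastal 11, Central 8

Standard divisor: 1650 ÷ 60 ≈ 27.5.
Standard quotas: East 6.982, West 6.873, South 8.836, Highland 11.273, North 6.509, Coastal 11.382, Central 8.145.
Lower quotas: East 6, West 6, South 8, Highland 11, North 6, Coastal 11, Central 8 (sum 56, leaving 4 seats).
Remainders in descending order: East 0.982, West 0.873, South 0.836, North 0.509, Coastal 0.382, Highland 0.273, Central 0.145.
The surplus seats go to East, West, South, North.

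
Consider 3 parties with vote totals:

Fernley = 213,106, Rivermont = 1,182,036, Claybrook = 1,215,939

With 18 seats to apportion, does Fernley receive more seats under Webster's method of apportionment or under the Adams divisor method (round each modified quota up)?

Webster: Fernley 1, Rivermont 8, Claybrook 9.
Adams: Fernley 2, Rivermont 8, Claybrook 8.
Fernley gets 1 under Webster and 2 under Adams.

Adams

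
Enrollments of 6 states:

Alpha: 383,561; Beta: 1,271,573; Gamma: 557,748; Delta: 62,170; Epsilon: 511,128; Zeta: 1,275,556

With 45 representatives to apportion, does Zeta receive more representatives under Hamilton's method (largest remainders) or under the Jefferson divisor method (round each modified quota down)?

Hamilton: Alpha 4, Beta 14, Gamma 6, Delta 1, Epsilon 6, Zeta 14.
Jefferson: Alpha 4, Beta 14, Gamma 6, Delta 0, Epsilon 6, Zeta 15.
Zeta gets 14 under Hamilton and 15 under Jefferson.

Jefferson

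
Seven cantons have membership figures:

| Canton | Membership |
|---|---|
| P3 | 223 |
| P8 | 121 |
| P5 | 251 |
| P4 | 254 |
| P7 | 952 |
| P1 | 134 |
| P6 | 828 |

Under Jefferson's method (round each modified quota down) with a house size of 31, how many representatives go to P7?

Standard divisor 2763/31 ≈ 89.129; standard quotas: P3 2.502, P8 1.358, P5 2.816, P4 2.850, P7 10.681, P1 1.503, P6 9.290.
Rounding down gives 2, 1, 2, 2, 10, 1, 9 = 27 seats, so the divisor must be adjusted.
With modified divisor 80: modified quotas P3 2.788, P8 1.512, P5 3.138, P4 3.175, P7 11.900, P1 1.675, P6 10.350.
Rounding down: P3 2, P8 1, P5 3, P4 3, P7 11, P1 1, P6 10 (total 31).
P7 receives 11.

11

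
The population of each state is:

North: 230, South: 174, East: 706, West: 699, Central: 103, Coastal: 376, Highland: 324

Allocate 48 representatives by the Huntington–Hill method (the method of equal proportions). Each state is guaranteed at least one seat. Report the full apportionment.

North=4, South=3, East=13, West=13, Central=2, Coastal=7, Highland=6

With divisor 54: modified quotas North 4.259, South 3.222, East 13.074, West 12.944, Central 1.907, Coastal 6.963, Highland 6.000.
Geometric-mean thresholds: North √(4·5)=4.472, South √(3·4)=3.464, East √(13·14)=13.491, West √(12·13)=12.490, Central √(1·2)=1.414, Coastal √(6·7)=6.481, Highland √(6·7)=6.481.
Each quota rounded against its threshold gives North 4, South 3, East 13, West 13, Central 2, Coastal 7, Highland 6 (total 48).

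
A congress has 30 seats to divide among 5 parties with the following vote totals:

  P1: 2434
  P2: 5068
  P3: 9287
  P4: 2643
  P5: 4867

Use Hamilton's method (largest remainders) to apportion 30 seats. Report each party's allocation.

P1 3; P2 6; P3 12; P4 3; P5 6

Total 24299; standard divisor 24299/30 ≈ 809.967.
Standard quotas: P1 3.0051, P2 6.2570, P3 11.4659, P4 3.2631, P5 6.0089.
Lower quotas: P1 3, P2 6, P3 11, P4 3, P5 6 (sum 29, leaving 1 seat).
Remainders in descending order: P3 0.4659, P4 0.2631, P2 0.2570, P5 0.0089, P1 0.0051.
Largest remainder: P3 receives the extra seat.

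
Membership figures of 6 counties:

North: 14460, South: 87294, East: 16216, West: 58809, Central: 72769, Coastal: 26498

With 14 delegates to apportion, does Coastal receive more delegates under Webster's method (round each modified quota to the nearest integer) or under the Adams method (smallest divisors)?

Webster: North 1, South 4, East 1, West 3, Central 4, Coastal 1.
Adams: North 1, South 4, East 1, West 3, Central 3, Coastal 2.
Coastal gets 1 under Webster and 2 under Adams.

Adams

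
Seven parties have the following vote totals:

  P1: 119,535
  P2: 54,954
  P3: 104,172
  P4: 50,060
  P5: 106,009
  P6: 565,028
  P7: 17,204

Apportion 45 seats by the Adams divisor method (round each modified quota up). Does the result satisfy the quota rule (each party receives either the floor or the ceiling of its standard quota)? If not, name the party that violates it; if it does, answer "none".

P6

Standard quotas: P1 5.289, P2 2.432, P3 4.610, P4 2.215, P5 4.691, P6 25.002, P7 0.761.
Adams allocation: P1 5, P2 3, P3 5, P4 3, P5 5, P6 23, P7 1.
P6 has quota 25.002 (lower 25, upper 26) but receives 23 — outside the quota interval.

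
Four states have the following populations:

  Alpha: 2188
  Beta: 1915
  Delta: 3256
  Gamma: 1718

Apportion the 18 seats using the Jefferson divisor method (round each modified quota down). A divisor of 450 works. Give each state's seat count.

With modified divisor 450: modified quotas Alpha 4.862, Beta 4.256, Delta 7.236, Gamma 3.818.
Rounding down: Alpha 4, Beta 4, Delta 7, Gamma 3 (total 18).

Alpha 4, Beta 4, Delta 7, Gamma 3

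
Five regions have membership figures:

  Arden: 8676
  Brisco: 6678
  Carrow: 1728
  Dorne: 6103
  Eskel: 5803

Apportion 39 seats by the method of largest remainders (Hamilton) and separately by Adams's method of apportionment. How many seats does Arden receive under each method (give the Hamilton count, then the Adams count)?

Hamilton: Arden 12, Brisco 9, Carrow 2, Dorne 8, Eskel 8.
Adams: Arden 11, Brisco 9, Carrow 3, Dorne 8, Eskel 8.
Arden gets 12 under Hamilton and 11 under Adams.

12 and 11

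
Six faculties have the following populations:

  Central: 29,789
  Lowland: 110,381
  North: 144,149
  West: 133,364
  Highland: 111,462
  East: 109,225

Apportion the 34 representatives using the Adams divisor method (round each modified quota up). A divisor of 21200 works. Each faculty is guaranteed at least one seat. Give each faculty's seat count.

With modified divisor 21200: modified quotas Central 1.405, Lowland 5.207, North 6.799, West 6.291, Highland 5.258, East 5.152.
Rounding up: Central 2, Lowland 6, North 7, West 7, Highland 6, East 6 (total 34).

Central 2, Lowland 6, North 7, West 7, Highland 6, East 6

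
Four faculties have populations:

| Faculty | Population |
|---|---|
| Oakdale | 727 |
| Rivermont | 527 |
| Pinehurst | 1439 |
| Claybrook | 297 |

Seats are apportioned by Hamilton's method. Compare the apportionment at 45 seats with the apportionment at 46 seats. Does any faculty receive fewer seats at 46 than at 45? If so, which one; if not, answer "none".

At 45 seats: Oakdale 11, Rivermont 8, Pinehurst 22, Claybrook 4.
At 46 seats: Oakdale 11, Rivermont 8, Pinehurst 22, Claybrook 5.
No faculty's allocation decreased.

none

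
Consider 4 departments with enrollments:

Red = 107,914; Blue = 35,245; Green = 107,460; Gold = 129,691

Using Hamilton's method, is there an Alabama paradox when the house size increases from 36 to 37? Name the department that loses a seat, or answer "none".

Blue

At 36 seats: Red 10, Blue 4, Green 10, Gold 12.
At 37 seats: Red 11, Blue 3, Green 10, Gold 13.
Blue drops from 4 to 3.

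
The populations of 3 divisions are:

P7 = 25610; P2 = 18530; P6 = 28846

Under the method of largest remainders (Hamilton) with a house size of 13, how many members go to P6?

5

Total 72986; standard divisor 72986/13 ≈ 5614.308.
Standard quotas: P7 4.5616, P2 3.3005, P6 5.1379.
Lower quotas: P7 4, P2 3, P6 5 (sum 12, leaving 1 seat).
Remainders in descending order: P7 0.5616, P2 0.3005, P6 0.1379.
The surplus seat goes to P7.
P6 receives 5.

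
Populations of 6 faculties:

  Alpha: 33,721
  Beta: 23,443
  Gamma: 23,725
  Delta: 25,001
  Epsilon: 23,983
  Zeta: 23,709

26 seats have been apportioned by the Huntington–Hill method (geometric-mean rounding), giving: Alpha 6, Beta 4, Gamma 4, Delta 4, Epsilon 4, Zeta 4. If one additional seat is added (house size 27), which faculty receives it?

Delta

Priority for the next seat is population ÷ (√(s·(s+1))).
Priorities: Alpha 5203.263, Beta 5242.014, Gamma 5305.071, Delta 5590.394, Epsilon 5362.762, Zeta 5301.494.
Highest priority: Delta.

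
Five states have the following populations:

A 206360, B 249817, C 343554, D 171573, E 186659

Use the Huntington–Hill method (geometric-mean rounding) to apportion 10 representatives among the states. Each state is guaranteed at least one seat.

With divisor 126654: modified quotas A 1.629, B 1.972, C 2.713, D 1.355, E 1.474.
Geometric-mean thresholds: A √(1·2)=1.414, B √(1·2)=1.414, C √(2·3)=2.449, D √(1·2)=1.414, E √(1·2)=1.414.
Each quota rounded against its threshold gives A 2, B 2, C 3, D 1, E 2 (total 10).

A: 2, B: 2, C: 3, D: 1, E: 2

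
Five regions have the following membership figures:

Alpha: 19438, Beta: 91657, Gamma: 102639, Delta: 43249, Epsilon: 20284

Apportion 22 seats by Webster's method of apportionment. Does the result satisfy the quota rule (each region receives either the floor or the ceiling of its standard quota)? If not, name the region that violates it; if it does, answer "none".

none

Standard quotas: Alpha 1.542, Beta 7.273, Gamma 8.144, Delta 3.432, Epsilon 1.609.
Webster allocation: Alpha 2, Beta 7, Gamma 8, Delta 3, Epsilon 2.
Every allocation lies between the lower and upper quota.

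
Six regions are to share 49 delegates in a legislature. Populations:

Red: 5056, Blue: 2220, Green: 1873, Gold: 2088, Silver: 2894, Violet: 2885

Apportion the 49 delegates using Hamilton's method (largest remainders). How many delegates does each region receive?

Standard divisor: 17016 ÷ 49 ≈ 347.265.
Standard quotas: Red 14.5595, Blue 6.3928, Green 5.3936, Gold 6.0127, Silver 8.3337, Violet 8.3078.
Lower quotas: Red 14, Blue 6, Green 5, Gold 6, Silver 8, Violet 8 (sum 47, leaving 2 seats).
Remainders in descending order: Red 0.5595, Green 0.3936, Blue 0.3928, Silver 0.3337, Violet 0.3078, Gold 0.0127.
The surplus seats go to Red, Green.

Red: 15, Blue: 6, Green: 6, Gold: 6, Silver: 8, Violet: 8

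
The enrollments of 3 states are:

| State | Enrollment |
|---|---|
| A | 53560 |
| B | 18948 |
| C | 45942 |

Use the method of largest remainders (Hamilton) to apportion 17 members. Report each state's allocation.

A 8, B 3, C 6

The standard divisor is 118450/17 ≈ 6967.647.
Standard quotas: A 7.6870, B 2.7194, C 6.5936.
Lower quotas: A 7, B 2, C 6 (sum 15, leaving 2 seats).
Remainders in descending order: B 0.7194, A 0.6870, C 0.5936.
The surplus seats go to B, A.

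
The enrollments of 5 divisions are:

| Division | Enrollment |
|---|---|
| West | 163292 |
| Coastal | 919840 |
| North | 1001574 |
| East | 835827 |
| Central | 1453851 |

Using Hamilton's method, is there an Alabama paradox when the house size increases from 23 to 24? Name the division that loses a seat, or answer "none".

none

At 23 seats: West 1, Coastal 5, North 5, East 4, Central 8.
At 24 seats: West 1, Coastal 5, North 5, East 5, Central 8.
No division's allocation decreased.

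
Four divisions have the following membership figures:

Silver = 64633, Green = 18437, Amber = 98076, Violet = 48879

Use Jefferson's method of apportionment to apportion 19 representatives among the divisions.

Standard divisor 230025/19 ≈ 12106.579; standard quotas: Silver 5.339, Green 1.523, Amber 8.101, Violet 4.037.
Rounding down gives 5, 1, 8, 4 = 18 seats, so the divisor must be adjusted.
With modified divisor 10830: modified quotas Silver 5.968, Green 1.702, Amber 9.056, Violet 4.513.
Rounding down: Silver 5, Green 1, Amber 9, Violet 4 (total 19).

Silver=5, Green=1, Amber=9, Violet=4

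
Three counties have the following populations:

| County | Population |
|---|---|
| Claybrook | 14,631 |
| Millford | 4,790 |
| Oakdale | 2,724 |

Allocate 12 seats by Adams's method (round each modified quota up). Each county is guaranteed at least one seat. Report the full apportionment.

Standard divisor 22145/12 ≈ 1845.417; standard quotas: Claybrook 7.928, Millford 2.596, Oakdale 1.476.
Rounding up gives 8, 3, 2 = 13 seats, so the divisor must be adjusted.
With modified divisor 2200: modified quotas Claybrook 6.650, Millford 2.177, Oakdale 1.238.
Rounding up: Claybrook 7, Millford 3, Oakdale 2 (total 12).

Claybrook: 7, Millford: 3, Oakdale: 2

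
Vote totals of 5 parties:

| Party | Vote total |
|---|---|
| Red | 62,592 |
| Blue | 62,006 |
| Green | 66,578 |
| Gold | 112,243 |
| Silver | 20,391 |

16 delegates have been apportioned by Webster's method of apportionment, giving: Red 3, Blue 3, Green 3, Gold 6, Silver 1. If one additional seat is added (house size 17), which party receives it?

Green

Priority for the next seat is population ÷ (current seats + 0.5).
Priorities: Red 17883.429, Blue 17716.000, Green 19022.286, Gold 17268.154, Silver 13594.000.
Highest priority: Green.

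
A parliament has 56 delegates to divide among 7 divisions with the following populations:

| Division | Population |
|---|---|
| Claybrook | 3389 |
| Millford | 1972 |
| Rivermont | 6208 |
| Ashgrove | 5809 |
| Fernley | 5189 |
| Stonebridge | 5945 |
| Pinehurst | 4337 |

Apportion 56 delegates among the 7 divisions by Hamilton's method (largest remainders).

Claybrook: 6; Millford: 3; Rivermont: 11; Ashgrove: 10; Fernley: 9; Stonebridge: 10; Pinehurst: 7

Standard divisor: 32849 ÷ 56 ≈ 586.589.
Standard quotas: Claybrook 5.7775, Millford 3.3618, Rivermont 10.5832, Ashgrove 9.9030, Fernley 8.8461, Stonebridge 10.1349, Pinehurst 7.3936.
Lower quotas: Claybrook 5, Millford 3, Rivermont 10, Ashgrove 9, Fernley 8, Stonebridge 10, Pinehurst 7 (sum 52, leaving 4 seats).
Remainders in descending order: Ashgrove 0.9030, Fernley 0.8461, Claybrook 0.7775, Rivermont 0.5832, Pinehurst 0.3936, Millford 0.3618, Stonebridge 0.1349.
Largest remainders: Ashgrove, Fernley, Claybrook, Rivermont receive the extra seats.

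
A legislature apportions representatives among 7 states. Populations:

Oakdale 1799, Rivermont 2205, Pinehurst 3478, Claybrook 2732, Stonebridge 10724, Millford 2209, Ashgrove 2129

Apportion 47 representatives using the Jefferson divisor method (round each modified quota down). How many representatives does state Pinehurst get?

6

Standard divisor 25276/47 ≈ 537.787; standard quotas: Oakdale 3.345, Rivermont 4.100, Pinehurst 6.467, Claybrook 5.080, Stonebridge 19.941, Millford 4.108, Ashgrove 3.959.
Rounding down gives 3, 4, 6, 5, 19, 4, 3 = 44 seats, so the divisor must be adjusted.
With modified divisor 500: modified quotas Oakdale 3.598, Rivermont 4.410, Pinehurst 6.956, Claybrook 5.464, Stonebridge 21.448, Millford 4.418, Ashgrove 4.258.
Rounding down: Oakdale 3, Rivermont 4, Pinehurst 6, Claybrook 5, Stonebridge 21, Millford 4, Ashgrove 4 (total 47).
Pinehurst receives 6.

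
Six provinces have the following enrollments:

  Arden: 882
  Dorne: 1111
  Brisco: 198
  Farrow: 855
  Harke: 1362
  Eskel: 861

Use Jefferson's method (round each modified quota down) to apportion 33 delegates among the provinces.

Standard divisor 5269/33 ≈ 159.667; standard quotas: Arden 5.524, Dorne 6.958, Brisco 1.240, Farrow 5.355, Harke 8.530, Eskel 5.392.
Rounding down gives 5, 6, 1, 5, 8, 5 = 30 seats, so the divisor must be adjusted.
With modified divisor 145: modified quotas Arden 6.083, Dorne 7.662, Brisco 1.366, Farrow 5.897, Harke 9.393, Eskel 5.938.
Rounding down: Arden 6, Dorne 7, Brisco 1, Farrow 5, Harke 9, Eskel 5 (total 33).

Arden 6; Dorne 7; Brisco 1; Farrow 5; Harke 9; Eskel 5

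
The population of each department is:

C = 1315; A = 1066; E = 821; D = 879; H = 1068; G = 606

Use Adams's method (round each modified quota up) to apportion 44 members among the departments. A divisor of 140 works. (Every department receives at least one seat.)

With modified divisor 140: modified quotas C 9.393, A 7.614, E 5.864, D 6.279, H 7.629, G 4.329.
Rounding up: C 10, A 8, E 6, D 7, H 8, G 5 (total 44).

C=10; A=8; E=6; D=7; H=8; G=5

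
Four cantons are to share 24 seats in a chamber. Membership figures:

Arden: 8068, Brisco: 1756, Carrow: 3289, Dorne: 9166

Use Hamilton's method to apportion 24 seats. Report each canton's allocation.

Arden 9, Brisco 2, Carrow 3, Dorne 10

Total 22279; standard divisor 22279/24 ≈ 928.292.
Standard quotas: Arden 8.6912, Brisco 1.8916, Carrow 3.5431, Dorne 9.8741.
Lower quotas: Arden 8, Brisco 1, Carrow 3, Dorne 9 (sum 21, leaving 3 seats).
Remainders in descending order: Brisco 0.8916, Dorne 0.8741, Arden 0.6912, Carrow 0.5431.
Largest remainders: Brisco, Dorne, Arden receive the extra seats.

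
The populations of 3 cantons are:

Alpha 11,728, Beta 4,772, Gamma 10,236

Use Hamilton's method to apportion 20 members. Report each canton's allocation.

Alpha 9; Beta 3; Gamma 8

The standard divisor is 26736/20 ≈ 1336.8.
Standard quotas: Alpha 8.7732, Beta 3.5697, Gamma 7.6571.
Lower quotas: Alpha 8, Beta 3, Gamma 7 (sum 18, leaving 2 seats).
Remainders in descending order: Alpha 0.7732, Gamma 0.6571, Beta 0.5697.
Largest remainders: Alpha, Gamma receive the extra seats.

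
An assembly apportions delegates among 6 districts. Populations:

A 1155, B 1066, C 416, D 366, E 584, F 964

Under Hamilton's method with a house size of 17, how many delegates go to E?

Total 4551; standard divisor 4551/17 ≈ 267.706.
Standard quotas: A 4.314, B 3.982, C 1.554, D 1.367, E 2.181, F 3.601.
Lower quotas: A 4, B 3, C 1, D 1, E 2, F 3 (sum 14, leaving 3 seats).
Remainders in descending order: B 0.982, F 0.601, C 0.554, D 0.367, A 0.314, E 0.181.
The surplus seats go to B, F, C.
E receives 2.

2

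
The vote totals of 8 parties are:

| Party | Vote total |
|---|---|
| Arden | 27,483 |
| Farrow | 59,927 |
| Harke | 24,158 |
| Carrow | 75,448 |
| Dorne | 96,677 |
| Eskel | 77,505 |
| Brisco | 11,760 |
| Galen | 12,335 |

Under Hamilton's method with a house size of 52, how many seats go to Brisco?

Standard divisor: 385293 ÷ 52 ≈ 7409.481.
Standard quotas: Arden 3.7092, Farrow 8.0879, Harke 3.2604, Carrow 10.1826, Dorne 13.0477, Eskel 10.4602, Brisco 1.5872, Galen 1.6648.
Lower quotas: Arden 3, Farrow 8, Harke 3, Carrow 10, Dorne 13, Eskel 10, Brisco 1, Galen 1 (sum 49, leaving 3 seats).
Remainders in descending order: Arden 0.7092, Galen 0.6648, Brisco 0.5872, Eskel 0.4602, Harke 0.2604, Carrow 0.1826, Farrow 0.0879, Dorne 0.0477.
The surplus seats go to Arden, Galen, Brisco.
Brisco receives 2.

2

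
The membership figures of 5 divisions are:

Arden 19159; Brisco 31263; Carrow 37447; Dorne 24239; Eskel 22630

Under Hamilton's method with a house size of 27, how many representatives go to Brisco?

Standard divisor: 134738 ÷ 27 ≈ 4990.296.
Standard quotas: Arden 3.8393, Brisco 6.2648, Carrow 7.5040, Dorne 4.8572, Eskel 4.5348.
Lower quotas: Arden 3, Brisco 6, Carrow 7, Dorne 4, Eskel 4 (sum 24, leaving 3 seats).
Remainders in descending order: Dorne 0.8572, Arden 0.8393, Eskel 0.5348, Carrow 0.5040, Brisco 0.2648.
The surplus seats go to Dorne, Arden, Eskel.
Brisco receives 6.

6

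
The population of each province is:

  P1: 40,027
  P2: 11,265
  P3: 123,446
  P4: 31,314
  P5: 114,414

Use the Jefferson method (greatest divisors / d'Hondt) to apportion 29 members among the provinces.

P1: 3, P2: 1, P3: 11, P4: 3, P5: 11

Standard divisor 320466/29 ≈ 11050.552; standard quotas: P1 3.622, P2 1.019, P3 11.171, P4 2.834, P5 10.354.
Rounding down gives 3, 1, 11, 2, 10 = 27 seats, so the divisor must be adjusted.
With modified divisor 10340: modified quotas P1 3.871, P2 1.089, P3 11.939, P4 3.028, P5 11.065.
Rounding down: P1 3, P2 1, P3 11, P4 3, P5 11 (total 29).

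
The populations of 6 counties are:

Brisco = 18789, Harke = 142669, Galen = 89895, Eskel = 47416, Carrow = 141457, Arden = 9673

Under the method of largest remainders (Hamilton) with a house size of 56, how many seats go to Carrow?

Total 449899; standard divisor 449899/56 ≈ 8033.911.
Standard quotas: Brisco 2.3387, Harke 17.7584, Galen 11.1894, Eskel 5.9020, Carrow 17.6075, Arden 1.2040.
Lower quotas: Brisco 2, Harke 17, Galen 11, Eskel 5, Carrow 17, Arden 1 (sum 53, leaving 3 seats).
Remainders in descending order: Eskel 0.9020, Harke 0.7584, Carrow 0.6075, Brisco 0.3387, Arden 0.2040, Galen 0.1894.
The surplus seats go to Eskel, Harke, Carrow.
Carrow receives 18.

18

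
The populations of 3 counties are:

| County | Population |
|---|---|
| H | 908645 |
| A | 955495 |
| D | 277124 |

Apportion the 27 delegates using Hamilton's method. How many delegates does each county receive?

The standard divisor is 2141264/27 ≈ 79306.074.
Standard quotas: H 11.4574, A 12.0482, D 3.4944.
Lower quotas: H 11, A 12, D 3 (sum 26, leaving 1 seat).
Remainders in descending order: D 0.4944, H 0.4574, A 0.0482.
The surplus seat goes to D.

H: 11, A: 12, D: 4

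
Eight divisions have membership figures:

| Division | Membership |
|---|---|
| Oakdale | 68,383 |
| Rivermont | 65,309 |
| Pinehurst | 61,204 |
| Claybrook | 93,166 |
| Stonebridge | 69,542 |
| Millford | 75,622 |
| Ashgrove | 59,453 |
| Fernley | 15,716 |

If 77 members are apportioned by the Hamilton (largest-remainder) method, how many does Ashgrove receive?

Standard divisor: 508395 ÷ 77 ≈ 6602.532.
Standard quotas: Oakdale 10.3571, Rivermont 9.8915, Pinehurst 9.2698, Claybrook 14.1106, Stonebridge 10.5326, Millford 11.4535, Ashgrove 9.0046, Fernley 2.3803.
Lower quotas: Oakdale 10, Rivermont 9, Pinehurst 9, Claybrook 14, Stonebridge 10, Millford 11, Ashgrove 9, Fernley 2 (sum 74, leaving 3 seats).
Remainders in descending order: Rivermont 0.8915, Stonebridge 0.5326, Millford 0.4535, Fernley 0.3803, Oakdale 0.3571, Pinehurst 0.2698, Claybrook 0.1106, Ashgrove 0.0046.
The surplus seats go to Rivermont, Stonebridge, Millford.
Ashgrove receives 9.

9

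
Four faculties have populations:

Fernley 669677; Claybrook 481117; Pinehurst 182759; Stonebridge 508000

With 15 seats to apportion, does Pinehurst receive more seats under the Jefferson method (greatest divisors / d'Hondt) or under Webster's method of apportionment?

Jefferson: Fernley 6, Claybrook 4, Pinehurst 1, Stonebridge 4.
Webster: Fernley 5, Claybrook 4, Pinehurst 2, Stonebridge 4.
Pinehurst gets 1 under Jefferson and 2 under Webster.

Webster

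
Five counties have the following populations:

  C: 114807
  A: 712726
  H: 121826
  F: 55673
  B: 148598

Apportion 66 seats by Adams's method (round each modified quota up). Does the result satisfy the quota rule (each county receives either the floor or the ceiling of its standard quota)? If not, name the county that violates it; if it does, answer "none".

Standard quotas: C 6.568, A 40.776, H 6.970, F 3.185, B 8.501.
Adams allocation: C 7, A 39, H 7, F 4, B 9.
A has quota 40.776 (lower 40, upper 41) but receives 39 — outside the quota interval.

A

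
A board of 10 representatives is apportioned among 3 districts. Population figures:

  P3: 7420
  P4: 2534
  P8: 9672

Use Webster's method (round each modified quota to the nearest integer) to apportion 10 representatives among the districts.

Standard divisor 19626/10 ≈ 1962.6; standard quotas: P3 3.781, P4 1.291, P8 4.928.
Rounding to the nearest integer gives P3 4, P4 1, P8 5 — total 10, matching the house size, so no adjustment is needed.

P3 4, P4 1, P8 5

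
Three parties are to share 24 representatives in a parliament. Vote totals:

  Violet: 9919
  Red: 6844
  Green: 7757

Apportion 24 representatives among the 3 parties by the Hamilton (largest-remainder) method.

Violet 10, Red 7, Green 7

The standard divisor is 24520/24 ≈ 1021.667.
Standard quotas: Violet 9.7086, Red 6.6989, Green 7.5925.
Lower quotas: Violet 9, Red 6, Green 7 (sum 22, leaving 2 seats).
Remainders in descending order: Violet 0.7086, Red 0.6989, Green 0.5925.
Largest remainders: Violet, Red receive the extra seats.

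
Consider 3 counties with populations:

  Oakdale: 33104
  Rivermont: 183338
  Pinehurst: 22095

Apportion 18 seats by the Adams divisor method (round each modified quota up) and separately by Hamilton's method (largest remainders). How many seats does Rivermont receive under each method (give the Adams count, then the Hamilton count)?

13 and 14

Adams: Oakdale 3, Rivermont 13, Pinehurst 2.
Hamilton: Oakdale 2, Rivermont 14, Pinehurst 2.
Rivermont gets 13 under Adams and 14 under Hamilton.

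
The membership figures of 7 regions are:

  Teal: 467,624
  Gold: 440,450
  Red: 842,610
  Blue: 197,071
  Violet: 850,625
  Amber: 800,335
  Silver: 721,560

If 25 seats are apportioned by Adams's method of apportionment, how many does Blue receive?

1

Standard divisor 4320275/25 ≈ 172811; standard quotas: Teal 2.706, Gold 2.549, Red 4.876, Blue 1.140, Violet 4.922, Amber 4.631, Silver 4.175.
Rounding up gives 3, 3, 5, 2, 5, 5, 5 = 28 seats, so the divisor must be adjusted.
With modified divisor 205400: modified quotas Teal 2.277, Gold 2.144, Red 4.102, Blue 0.959, Violet 4.141, Amber 3.896, Silver 3.513.
Rounding up: Teal 3, Gold 3, Red 5, Blue 1, Violet 5, Amber 4, Silver 4 (total 25).
Blue receives 1.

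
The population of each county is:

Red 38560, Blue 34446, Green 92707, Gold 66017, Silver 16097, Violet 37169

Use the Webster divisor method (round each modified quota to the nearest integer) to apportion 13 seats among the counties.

Standard divisor 284996/13 ≈ 21922.769; standard quotas: Red 1.759, Blue 1.571, Green 4.229, Gold 3.011, Silver 0.734, Violet 1.695.
Rounding to the nearest integer gives 2, 2, 4, 3, 1, 2 = 14 seats, so the divisor must be adjusted.
With modified divisor 23900: modified quotas Red 1.613, Blue 1.441, Green 3.879, Gold 2.762, Silver 0.674, Violet 1.555.
Rounding to the nearest integer: Red 2, Blue 1, Green 4, Gold 3, Silver 1, Violet 2 (total 13).

Red 2, Blue 1, Green 4, Gold 3, Silver 1, Violet 2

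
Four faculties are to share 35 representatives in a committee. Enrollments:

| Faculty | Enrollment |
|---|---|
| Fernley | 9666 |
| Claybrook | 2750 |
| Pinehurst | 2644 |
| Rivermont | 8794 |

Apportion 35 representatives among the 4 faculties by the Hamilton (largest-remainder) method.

Total 23854; standard divisor 23854/35 ≈ 681.543.
Standard quotas: Fernley 14.1825, Claybrook 4.0350, Pinehurst 3.8794, Rivermont 12.9031.
Lower quotas: Fernley 14, Claybrook 4, Pinehurst 3, Rivermont 12 (sum 33, leaving 2 seats).
Remainders in descending order: Rivermont 0.9031, Pinehurst 0.8794, Fernley 0.1825, Claybrook 0.0350.
The surplus seats go to Rivermont, Pinehurst.

Fernley 14, Claybrook 4, Pinehurst 4, Rivermont 13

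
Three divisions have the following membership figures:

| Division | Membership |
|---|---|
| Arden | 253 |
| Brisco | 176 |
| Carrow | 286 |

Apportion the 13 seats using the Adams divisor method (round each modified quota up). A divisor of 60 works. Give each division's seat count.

With modified divisor 60: modified quotas Arden 4.217, Brisco 2.933, Carrow 4.767.
Rounding up: Arden 5, Brisco 3, Carrow 5 (total 13).

Arden 5, Brisco 3, Carrow 5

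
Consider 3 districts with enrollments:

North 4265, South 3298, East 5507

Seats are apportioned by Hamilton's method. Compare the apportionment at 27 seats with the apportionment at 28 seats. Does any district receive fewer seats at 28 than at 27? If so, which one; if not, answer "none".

At 27 seats: North 9, South 7, East 11.
At 28 seats: North 9, South 7, East 12.
No district's allocation decreased.

none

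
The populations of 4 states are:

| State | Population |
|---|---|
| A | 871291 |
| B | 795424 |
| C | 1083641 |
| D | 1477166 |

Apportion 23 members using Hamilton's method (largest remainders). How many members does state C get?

Standard divisor: 4227522 ÷ 23 ≈ 183805.304.
Standard quotas: A 4.7403, B 4.3275, C 5.8956, D 8.0366.
Lower quotas: A 4, B 4, C 5, D 8 (sum 21, leaving 2 seats).
Remainders in descending order: C 0.8956, A 0.7403, B 0.3275, D 0.0366.
Largest remainders: C, A receive the extra seats.
C receives 6.

6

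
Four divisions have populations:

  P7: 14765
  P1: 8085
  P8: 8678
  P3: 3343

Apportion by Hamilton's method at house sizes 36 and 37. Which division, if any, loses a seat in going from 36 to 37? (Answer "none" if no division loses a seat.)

At 36 seats: P7 15, P1 8, P8 9, P3 4.
At 37 seats: P7 16, P1 9, P8 9, P3 3.
P3 drops from 4 to 3.

P3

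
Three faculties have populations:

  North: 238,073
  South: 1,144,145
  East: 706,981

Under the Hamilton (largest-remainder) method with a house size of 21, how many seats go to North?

Total 2089199; standard divisor 2089199/21 ≈ 99485.667.
Standard quotas: North 2.3930, South 11.5006, East 7.1064.
Lower quotas: North 2, South 11, East 7 (sum 20, leaving 1 seat).
Remainders in descending order: South 0.5006, North 0.3930, East 0.1064.
Largest remainder: South receives the extra seat.
North receives 2.

2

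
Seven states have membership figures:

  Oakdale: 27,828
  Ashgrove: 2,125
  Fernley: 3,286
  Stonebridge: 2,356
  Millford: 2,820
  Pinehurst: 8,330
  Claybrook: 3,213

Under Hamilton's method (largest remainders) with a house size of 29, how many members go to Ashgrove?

Total 49958; standard divisor 49958/29 ≈ 1722.69.
Standard quotas: Oakdale 16.1538, Ashgrove 1.2335, Fernley 1.9075, Stonebridge 1.3676, Millford 1.6370, Pinehurst 4.8355, Claybrook 1.8651.
Lower quotas: Oakdale 16, Ashgrove 1, Fernley 1, Stonebridge 1, Millford 1, Pinehurst 4, Claybrook 1 (sum 25, leaving 4 seats).
Remainders in descending order: Fernley 0.9075, Claybrook 0.8651, Pinehurst 0.8355, Millford 0.6370, Stonebridge 0.3676, Ashgrove 0.2335, Oakdale 0.1538.
Largest remainders: Fernley, Claybrook, Pinehurst, Millford receive the extra seats.
Ashgrove receives 1.

1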